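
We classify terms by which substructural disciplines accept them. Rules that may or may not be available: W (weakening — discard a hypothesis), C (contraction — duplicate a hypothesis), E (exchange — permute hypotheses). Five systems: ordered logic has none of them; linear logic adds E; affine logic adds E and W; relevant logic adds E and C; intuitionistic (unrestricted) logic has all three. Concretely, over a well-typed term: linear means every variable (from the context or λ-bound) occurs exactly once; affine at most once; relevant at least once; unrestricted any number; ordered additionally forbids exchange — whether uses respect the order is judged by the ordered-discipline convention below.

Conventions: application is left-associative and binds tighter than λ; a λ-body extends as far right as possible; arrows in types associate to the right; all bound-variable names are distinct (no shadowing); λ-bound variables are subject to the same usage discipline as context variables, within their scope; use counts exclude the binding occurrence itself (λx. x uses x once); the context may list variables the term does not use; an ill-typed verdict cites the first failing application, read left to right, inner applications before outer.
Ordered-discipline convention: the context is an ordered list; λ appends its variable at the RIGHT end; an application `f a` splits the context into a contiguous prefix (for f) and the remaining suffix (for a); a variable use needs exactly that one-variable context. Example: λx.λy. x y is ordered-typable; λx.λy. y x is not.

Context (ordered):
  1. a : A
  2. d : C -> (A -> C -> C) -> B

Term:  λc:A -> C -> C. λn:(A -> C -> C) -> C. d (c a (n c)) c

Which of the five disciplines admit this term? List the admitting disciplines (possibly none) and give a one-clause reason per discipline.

admitting disciplines: relevant, unrestricted
use counts: a: 1×; d: 1×; c [bound]: 3×; n [bound]: 1×
left-to-right use order: d, c, a, n, c, c
typing: ✓ — (A -> C -> C) -> ((A -> C -> C) -> C) -> B
ordered ✗ (c ×3 used more than once (contraction))
linear ✗ (c ×3 used more than once (contraction))
affine ✗ (c ×3 used more than once (contraction))
relevant ✓ (at least one use each (a, d, c, n))
unrestricted ✓ (simply typable at (A -> C -> C) -> ((A -> C -> C) -> C) -> B; W, C, E all held)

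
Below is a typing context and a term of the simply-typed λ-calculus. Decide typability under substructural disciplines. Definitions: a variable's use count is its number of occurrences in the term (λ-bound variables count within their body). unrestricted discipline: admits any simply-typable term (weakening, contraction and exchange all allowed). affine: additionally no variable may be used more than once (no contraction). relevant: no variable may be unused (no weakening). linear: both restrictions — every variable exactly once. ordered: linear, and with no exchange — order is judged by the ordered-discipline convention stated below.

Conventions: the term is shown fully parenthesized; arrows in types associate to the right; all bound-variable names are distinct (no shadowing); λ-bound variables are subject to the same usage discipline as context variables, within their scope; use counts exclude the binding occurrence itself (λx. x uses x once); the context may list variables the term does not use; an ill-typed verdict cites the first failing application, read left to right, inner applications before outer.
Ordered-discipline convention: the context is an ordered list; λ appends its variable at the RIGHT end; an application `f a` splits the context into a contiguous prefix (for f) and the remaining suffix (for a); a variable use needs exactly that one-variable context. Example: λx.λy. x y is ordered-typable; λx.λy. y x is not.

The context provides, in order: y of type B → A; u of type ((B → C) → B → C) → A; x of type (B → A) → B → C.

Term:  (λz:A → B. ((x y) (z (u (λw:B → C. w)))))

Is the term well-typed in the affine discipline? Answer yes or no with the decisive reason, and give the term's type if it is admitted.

yes — none of y, u, x, z, w used more than once; term : (A → B) → C
usage: y ×1, u ×1, x ×1, z (λ-bound) ×1, w (λ-bound) ×1
use order (left to right): x, y, z, u, w
typing: well-typed — term : (A → B) → C
summary: ordered ✗ | linear ✓ | affine ✓ | relevant ✓ | unrestricted ✓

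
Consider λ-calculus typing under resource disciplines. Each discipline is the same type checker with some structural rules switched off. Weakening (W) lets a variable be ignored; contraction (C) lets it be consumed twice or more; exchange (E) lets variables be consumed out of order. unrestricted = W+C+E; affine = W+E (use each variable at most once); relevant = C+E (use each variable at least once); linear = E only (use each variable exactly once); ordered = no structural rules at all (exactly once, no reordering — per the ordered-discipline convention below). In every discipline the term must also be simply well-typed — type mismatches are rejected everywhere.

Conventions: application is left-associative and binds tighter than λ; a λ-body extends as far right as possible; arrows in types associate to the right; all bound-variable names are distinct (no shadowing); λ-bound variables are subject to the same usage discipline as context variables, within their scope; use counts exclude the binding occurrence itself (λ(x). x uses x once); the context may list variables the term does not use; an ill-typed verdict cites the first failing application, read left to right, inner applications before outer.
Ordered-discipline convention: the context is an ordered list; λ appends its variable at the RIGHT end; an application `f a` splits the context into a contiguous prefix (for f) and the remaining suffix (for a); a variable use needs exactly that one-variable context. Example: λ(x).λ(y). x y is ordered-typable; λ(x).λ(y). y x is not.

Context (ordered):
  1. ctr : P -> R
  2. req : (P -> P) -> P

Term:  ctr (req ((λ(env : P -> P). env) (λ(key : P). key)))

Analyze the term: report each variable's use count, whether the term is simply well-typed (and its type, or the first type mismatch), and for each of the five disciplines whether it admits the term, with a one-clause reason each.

usage: ctr ×1; req ×1; env (λ-bound) ×1; key (λ-bound) ×1
left-to-right use order: ctr, req, env, key
typing: well-typed at R
ordered: ✓ — one use each (ctr, req, env, key); ordered split holds
linear: ✓ — exactly-once usage across ctr, req, env, key
affine: ✓ — no duplicate uses among ctr, req, env, key
relevant: ✓ — at least one use each (ctr, req, env, key)
unrestricted: ✓ — typability at R is all that's needed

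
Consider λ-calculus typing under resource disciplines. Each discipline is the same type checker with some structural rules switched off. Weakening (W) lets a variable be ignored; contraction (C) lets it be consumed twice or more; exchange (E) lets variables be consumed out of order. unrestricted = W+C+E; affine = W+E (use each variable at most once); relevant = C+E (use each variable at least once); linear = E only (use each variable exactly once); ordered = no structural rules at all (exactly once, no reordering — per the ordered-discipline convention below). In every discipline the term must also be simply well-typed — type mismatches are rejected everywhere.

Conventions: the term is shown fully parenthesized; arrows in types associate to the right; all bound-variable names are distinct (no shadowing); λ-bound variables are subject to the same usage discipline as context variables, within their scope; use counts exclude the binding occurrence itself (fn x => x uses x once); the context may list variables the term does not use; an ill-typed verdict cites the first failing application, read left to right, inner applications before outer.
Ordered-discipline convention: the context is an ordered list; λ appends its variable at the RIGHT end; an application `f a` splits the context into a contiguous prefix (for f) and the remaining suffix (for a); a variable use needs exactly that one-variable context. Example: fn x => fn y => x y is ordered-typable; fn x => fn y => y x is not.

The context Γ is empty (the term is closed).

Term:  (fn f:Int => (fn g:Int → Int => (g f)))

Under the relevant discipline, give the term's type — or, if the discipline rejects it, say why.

term : Int → (Int → Int) → Int
counts: f (λ-bound): 1×, g (λ-bound): 1×
left-to-right use order: g, f
typing: the term checks, with type Int → (Int → Int) → Int
per-discipline verdicts: ordered ✗ | linear ✓ | affine ✓ | relevant ✓ | unrestricted ✓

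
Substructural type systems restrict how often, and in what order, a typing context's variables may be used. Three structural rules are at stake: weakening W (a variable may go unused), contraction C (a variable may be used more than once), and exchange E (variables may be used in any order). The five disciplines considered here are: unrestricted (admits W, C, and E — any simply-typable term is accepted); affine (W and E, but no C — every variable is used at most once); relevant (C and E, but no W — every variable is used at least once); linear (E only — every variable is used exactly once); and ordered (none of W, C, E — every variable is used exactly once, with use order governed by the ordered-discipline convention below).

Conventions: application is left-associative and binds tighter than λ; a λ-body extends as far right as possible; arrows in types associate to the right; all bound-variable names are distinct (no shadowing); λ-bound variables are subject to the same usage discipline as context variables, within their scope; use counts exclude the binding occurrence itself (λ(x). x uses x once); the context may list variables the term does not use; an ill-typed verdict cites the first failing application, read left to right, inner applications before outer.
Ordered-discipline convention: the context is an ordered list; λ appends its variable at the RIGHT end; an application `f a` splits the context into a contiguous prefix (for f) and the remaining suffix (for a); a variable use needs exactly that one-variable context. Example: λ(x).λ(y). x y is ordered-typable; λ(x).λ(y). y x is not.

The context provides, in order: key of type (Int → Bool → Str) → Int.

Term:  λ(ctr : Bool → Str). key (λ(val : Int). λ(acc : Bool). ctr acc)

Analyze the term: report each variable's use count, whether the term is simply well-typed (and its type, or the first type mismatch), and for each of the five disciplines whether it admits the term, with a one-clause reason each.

counts: key: 1×, ctr [bound]: 1×, val [bound]: 0×, acc [bound]: 1×
left-to-right use order: key, ctr, acc
typing: the term checks, with type (Bool → Str) → Int
ordered: ✗ — unused: val — weakening required
linear: ✗ — unused: val — weakening required
affine: ✓ — key, ctr, val, acc: no repeats, contraction unneeded
relevant: ✗ — unused: val — weakening required
unrestricted: ✓ — type-checks ((Bool → Str) → Int) and nothing is barred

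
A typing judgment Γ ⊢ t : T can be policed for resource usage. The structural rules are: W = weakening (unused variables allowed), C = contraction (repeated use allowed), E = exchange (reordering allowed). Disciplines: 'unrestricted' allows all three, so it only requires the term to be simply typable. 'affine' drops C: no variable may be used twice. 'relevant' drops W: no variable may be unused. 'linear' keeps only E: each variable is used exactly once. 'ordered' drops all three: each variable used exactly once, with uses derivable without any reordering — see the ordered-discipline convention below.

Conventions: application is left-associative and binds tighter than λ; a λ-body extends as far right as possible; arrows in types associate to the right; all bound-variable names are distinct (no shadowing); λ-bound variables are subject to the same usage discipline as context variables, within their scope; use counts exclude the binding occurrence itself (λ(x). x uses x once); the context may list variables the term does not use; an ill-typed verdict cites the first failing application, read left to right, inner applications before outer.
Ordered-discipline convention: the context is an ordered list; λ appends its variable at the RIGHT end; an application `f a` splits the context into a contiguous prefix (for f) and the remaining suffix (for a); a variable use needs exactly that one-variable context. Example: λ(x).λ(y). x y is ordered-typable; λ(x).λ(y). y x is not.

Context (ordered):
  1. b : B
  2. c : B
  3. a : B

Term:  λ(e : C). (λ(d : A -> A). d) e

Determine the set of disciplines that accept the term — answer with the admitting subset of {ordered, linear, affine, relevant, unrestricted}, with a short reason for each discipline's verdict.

accepted by: none
usage: b: 0; c: 0; a: 0; e (λ-bound): 1; d (λ-bound): 1
uses in reading order: d, e
typing: ill-typed: an argument C mismatches the expected A -> A
ordered: ✗, not simply typable
linear: ✗, fails simple typing
affine: ✗, a type mismatch blocks all five
relevant: ✗, the type mismatch rejects it
unrestricted: ✗, not simply typable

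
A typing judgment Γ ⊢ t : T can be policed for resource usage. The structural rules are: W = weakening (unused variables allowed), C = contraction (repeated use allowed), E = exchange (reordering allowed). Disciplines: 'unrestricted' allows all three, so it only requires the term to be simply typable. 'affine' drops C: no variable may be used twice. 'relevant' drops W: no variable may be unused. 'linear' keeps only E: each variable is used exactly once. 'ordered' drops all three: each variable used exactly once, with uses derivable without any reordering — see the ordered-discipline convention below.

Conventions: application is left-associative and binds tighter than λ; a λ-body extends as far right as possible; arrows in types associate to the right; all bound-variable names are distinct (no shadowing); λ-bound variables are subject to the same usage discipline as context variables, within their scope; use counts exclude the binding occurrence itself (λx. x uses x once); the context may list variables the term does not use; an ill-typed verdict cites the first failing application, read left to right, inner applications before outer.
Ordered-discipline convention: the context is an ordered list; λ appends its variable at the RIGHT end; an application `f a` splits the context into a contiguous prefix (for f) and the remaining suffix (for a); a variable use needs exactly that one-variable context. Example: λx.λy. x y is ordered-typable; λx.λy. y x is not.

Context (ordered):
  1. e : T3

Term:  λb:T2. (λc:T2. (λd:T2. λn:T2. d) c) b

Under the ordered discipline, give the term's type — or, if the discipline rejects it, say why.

not well-typed under ordered — e, n never used (weakening)
counts: e: 0, b (λ-bound): 1, c (λ-bound): 1, d (λ-bound): 1, n (λ-bound): 0
order of uses: d, c, b
typing: well-typed at T2 -> T2 -> T2
across the five disciplines: ordered ✗; linear ✗; affine ✓; relevant ✗; unrestricted ✓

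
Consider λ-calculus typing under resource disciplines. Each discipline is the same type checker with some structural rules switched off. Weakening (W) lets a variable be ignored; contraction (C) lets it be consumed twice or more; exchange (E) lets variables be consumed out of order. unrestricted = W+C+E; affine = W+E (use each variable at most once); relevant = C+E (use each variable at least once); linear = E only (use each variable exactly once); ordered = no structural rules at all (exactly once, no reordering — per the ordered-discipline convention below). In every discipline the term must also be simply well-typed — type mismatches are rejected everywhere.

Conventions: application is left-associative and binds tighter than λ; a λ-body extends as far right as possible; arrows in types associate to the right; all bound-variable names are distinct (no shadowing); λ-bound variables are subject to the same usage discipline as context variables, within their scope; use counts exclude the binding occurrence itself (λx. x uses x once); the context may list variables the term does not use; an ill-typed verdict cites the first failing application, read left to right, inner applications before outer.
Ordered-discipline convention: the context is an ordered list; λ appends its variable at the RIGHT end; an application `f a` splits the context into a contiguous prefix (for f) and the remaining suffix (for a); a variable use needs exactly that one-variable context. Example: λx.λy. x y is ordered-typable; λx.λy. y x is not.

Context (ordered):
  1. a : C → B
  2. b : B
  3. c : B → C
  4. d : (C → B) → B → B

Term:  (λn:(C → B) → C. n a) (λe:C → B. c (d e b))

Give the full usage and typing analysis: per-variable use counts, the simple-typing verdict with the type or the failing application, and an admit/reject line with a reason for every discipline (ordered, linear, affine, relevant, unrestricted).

use counts: a ×1; b ×1; c ×1; d ×1; n [bound] ×1; e [bound] ×1
uses in reading order: n, a, c, d, e, b
typing: ✓ — C
ordered ✗ (no ordered split (uses run n, a, c, d, e, b))
linear ✓ (each of a, b, c, d, n, e used exactly once)
affine ✓ (no duplicate uses among a, b, c, d, n, e)
relevant ✓ (at least one use each (a, b, c, d, n, e))
unrestricted ✓ (simply typable at C; W, C, E all held)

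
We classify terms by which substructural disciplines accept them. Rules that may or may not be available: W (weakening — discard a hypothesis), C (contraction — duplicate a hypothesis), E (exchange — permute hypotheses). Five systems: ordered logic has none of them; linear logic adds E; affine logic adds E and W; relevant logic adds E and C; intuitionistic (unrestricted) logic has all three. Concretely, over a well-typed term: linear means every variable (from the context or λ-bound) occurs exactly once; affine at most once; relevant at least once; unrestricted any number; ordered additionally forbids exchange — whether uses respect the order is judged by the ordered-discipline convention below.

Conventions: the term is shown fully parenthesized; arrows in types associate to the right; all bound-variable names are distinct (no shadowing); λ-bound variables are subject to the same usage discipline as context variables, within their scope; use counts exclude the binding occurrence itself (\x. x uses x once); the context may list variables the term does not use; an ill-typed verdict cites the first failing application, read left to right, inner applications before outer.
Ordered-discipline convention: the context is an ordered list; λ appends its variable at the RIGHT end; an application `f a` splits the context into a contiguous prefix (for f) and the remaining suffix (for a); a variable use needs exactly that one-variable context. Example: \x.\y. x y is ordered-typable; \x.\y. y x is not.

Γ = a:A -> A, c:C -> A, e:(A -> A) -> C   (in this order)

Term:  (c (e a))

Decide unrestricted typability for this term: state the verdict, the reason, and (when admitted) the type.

yes — well-typed at A; no restrictions here; term : A
usage: a: 1×; c: 1×; e: 1×
left-to-right use order: c, e, a
typing: the term checks, with type A
across the five disciplines: ordered ✗ · linear ✓ · affine ✓ · relevant ✓ · unrestricted ✓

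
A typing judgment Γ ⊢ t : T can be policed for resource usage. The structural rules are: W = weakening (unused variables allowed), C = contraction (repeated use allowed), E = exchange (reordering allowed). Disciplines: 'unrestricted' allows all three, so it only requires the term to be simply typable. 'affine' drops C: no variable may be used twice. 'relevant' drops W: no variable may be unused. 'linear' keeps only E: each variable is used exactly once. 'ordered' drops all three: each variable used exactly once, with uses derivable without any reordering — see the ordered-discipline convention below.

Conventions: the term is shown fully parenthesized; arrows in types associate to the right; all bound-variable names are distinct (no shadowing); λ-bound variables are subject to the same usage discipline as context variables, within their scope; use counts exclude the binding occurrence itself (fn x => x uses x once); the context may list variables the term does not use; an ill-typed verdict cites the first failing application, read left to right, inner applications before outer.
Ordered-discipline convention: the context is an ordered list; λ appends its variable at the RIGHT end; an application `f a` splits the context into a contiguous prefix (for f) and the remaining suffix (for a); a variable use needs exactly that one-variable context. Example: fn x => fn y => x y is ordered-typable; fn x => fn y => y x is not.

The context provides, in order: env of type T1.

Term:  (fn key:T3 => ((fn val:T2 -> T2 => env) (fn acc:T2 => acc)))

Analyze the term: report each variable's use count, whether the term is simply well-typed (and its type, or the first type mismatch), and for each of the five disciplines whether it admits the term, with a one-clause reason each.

counts: env ×1, key (λ-bound) ×0, val (λ-bound) ×0, acc (λ-bound) ×1
uses in reading order: env, acc
typing: ✓ — T3 -> T1
ordered ✗ (key, val left unused)
linear ✗ (key, val left unused)
affine ✓ (env, key, val, acc: no repeats, contraction unneeded)
relevant ✗ (key, val left unused)
unrestricted ✓ (simply typable at T3 -> T1; W, C, E all held)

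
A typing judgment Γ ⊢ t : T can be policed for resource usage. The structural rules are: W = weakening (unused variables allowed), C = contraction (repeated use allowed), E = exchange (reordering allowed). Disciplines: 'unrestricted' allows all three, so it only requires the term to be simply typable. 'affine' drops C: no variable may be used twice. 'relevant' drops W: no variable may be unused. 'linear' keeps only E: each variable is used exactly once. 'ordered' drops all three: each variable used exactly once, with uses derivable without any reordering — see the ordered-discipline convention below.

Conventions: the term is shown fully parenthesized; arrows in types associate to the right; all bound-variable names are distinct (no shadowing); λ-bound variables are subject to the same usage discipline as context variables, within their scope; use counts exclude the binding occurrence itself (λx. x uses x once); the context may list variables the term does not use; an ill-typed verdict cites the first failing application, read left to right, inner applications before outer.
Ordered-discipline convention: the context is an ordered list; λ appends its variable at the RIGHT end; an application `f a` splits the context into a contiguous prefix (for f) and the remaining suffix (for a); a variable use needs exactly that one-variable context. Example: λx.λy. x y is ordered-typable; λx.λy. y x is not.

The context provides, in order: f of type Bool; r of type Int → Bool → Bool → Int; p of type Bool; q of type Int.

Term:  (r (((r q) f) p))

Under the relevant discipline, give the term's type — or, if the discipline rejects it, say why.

term : Bool → Bool → Int
usage: f: 1×; r: 2×; p: 1×; q: 1×
uses in reading order: r, r, q, f, p
typing: ✓ — Bool → Bool → Int
per-discipline verdicts: ordered ✗ | linear ✗ | affine ✗ | relevant ✓ | unrestricted ✓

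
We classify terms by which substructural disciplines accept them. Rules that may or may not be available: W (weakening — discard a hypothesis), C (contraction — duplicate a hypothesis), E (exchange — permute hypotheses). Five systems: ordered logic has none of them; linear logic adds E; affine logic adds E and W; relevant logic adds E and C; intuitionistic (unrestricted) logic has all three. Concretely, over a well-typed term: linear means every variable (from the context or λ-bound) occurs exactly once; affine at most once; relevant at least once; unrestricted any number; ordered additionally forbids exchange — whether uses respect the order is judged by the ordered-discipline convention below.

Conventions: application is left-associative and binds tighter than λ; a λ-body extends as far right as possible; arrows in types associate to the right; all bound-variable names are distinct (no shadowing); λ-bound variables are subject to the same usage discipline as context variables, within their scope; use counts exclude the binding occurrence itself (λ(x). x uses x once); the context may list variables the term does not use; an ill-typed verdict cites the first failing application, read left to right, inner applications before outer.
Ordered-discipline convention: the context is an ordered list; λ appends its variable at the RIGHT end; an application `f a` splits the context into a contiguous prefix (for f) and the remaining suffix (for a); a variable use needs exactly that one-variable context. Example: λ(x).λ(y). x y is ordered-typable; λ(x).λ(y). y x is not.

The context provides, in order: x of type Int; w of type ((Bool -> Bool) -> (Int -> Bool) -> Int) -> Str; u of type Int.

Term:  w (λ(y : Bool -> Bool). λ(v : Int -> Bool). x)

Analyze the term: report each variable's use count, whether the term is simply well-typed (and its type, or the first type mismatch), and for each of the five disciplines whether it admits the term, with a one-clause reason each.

use counts: x: 1×; w: 1×; u: 0×; y (bound): 0×; v (bound): 0×
uses in reading order: w, x
typing: well-typed — term : Str
ordered: ✗, unused: u, y, v — weakening required
linear: ✗, unused: u, y, v — weakening required
affine: ✓, x, w, u, y, v: no repeats, contraction unneeded
relevant: ✗, unused: u, y, v — weakening required
unrestricted: ✓, typability at Str is all that's needed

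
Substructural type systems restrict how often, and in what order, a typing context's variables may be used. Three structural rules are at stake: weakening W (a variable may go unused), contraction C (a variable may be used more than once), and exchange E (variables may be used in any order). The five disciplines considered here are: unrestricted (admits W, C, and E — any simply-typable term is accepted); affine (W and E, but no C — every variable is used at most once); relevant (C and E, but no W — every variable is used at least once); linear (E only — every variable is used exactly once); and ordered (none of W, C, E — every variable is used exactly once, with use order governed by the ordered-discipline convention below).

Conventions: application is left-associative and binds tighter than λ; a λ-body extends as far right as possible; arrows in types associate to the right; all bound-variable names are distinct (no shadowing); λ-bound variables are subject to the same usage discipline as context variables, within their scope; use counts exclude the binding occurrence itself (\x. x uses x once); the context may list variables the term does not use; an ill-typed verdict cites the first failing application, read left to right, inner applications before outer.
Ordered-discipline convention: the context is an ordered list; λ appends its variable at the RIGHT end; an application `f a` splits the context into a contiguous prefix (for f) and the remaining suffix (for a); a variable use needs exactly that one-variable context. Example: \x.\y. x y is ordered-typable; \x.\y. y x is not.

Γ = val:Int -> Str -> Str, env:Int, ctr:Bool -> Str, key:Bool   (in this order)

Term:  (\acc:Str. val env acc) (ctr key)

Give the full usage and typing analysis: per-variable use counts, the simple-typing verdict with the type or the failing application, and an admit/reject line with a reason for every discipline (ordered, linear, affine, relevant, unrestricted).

counts: val: 1×, env: 1×, ctr: 1×, key: 1×, acc [bound]: 1×
left-to-right use order: val, env, acc, ctr, key
typing: well-typed — term : Str
ordered: ✓ — one use each (val, env, ctr, key, acc); ordered split holds
linear: ✓ — each of val, env, ctr, key, acc used exactly once
affine: ✓ — no duplicate uses among val, env, ctr, key, acc
relevant: ✓ — val, env, ctr, key, acc: all used, weakening unneeded
unrestricted: ✓ — well-typed at Str; no restrictions here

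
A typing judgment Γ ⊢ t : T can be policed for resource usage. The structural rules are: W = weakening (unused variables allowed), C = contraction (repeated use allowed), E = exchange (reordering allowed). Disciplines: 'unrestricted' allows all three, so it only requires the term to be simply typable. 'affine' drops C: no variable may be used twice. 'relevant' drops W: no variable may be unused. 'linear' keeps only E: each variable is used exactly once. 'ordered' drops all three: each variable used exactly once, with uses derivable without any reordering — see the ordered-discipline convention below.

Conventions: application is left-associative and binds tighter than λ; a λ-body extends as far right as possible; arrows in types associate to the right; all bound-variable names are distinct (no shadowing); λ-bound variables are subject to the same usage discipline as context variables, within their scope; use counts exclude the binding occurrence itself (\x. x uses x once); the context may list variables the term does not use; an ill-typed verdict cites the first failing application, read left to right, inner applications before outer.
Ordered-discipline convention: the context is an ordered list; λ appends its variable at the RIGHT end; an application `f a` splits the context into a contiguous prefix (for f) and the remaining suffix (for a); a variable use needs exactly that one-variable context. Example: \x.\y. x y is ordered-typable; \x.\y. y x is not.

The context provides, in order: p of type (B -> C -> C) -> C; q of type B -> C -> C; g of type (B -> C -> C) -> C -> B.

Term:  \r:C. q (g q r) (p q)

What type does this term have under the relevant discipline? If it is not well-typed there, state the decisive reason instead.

term : C -> C
usage: p: 1, q: 3, g: 1, r (bound): 1
left-to-right use order: q, g, q, r, p, q
typing: ✓ — C -> C
all disciplines: ordered ✗ · linear ✗ · affine ✗ · relevant ✓ · unrestricted ✓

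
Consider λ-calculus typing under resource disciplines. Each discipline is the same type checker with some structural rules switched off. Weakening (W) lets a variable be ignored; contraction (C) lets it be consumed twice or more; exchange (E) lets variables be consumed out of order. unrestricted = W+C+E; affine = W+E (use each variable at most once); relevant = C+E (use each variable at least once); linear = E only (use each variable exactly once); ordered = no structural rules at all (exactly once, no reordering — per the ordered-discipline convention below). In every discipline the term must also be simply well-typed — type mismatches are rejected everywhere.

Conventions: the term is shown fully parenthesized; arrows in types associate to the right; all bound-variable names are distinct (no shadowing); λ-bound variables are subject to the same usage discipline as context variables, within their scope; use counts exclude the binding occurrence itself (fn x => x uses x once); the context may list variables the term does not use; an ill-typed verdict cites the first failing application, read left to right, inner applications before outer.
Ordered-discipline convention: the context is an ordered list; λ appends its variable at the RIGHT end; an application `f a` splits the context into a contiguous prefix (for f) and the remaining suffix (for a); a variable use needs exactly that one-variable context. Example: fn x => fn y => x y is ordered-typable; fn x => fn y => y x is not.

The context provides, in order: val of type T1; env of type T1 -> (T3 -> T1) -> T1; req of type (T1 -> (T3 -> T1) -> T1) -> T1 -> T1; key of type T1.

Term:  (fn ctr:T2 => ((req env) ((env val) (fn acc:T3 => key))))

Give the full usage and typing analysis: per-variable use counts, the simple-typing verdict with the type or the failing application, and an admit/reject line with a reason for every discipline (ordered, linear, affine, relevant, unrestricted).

variable uses: val: 1×, env: 2×, req: 1×, key: 1×, ctr (λ-bound): 0×, acc (λ-bound): 0×
left-to-right use order: req, env, env, val, key
typing: well-typed at T2 -> T1
ordered: ✗ — needs contraction — env ×2; needs weakening: ctr, acc unused
linear: ✗ — needs contraction — env ×2; needs weakening: ctr, acc unused
affine: ✗ — needs contraction — env ×2
relevant: ✗ — needs weakening: ctr, acc unused
unrestricted: ✓ — simply typable at T2 -> T1; W, C, E all held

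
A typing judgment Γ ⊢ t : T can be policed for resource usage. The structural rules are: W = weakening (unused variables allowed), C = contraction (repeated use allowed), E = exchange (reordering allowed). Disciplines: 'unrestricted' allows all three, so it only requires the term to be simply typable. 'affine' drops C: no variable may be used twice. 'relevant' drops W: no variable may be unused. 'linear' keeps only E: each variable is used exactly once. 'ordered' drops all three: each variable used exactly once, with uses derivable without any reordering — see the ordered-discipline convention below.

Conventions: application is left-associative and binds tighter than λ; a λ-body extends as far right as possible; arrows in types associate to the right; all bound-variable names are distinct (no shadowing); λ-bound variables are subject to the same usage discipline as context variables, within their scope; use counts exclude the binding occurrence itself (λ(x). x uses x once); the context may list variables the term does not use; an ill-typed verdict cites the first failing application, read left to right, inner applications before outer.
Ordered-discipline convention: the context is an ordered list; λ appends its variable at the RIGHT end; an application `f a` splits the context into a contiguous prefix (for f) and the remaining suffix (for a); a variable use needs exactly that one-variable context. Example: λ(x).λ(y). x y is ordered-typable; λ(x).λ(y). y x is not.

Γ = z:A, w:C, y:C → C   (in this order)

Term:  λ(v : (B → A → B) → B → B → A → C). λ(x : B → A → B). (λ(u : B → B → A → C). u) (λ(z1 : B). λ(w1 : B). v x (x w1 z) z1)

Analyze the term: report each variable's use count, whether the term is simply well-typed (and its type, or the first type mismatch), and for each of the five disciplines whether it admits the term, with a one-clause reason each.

use counts: z ×1, w ×0, y ×0, v (λ-bound) ×1, x (λ-bound) ×2, u (λ-bound) ×1, z1 (λ-bound) ×1, w1 (λ-bound) ×1
left-to-right use order: u, v, x, x, w1, z, z1
typing: well-typed at ((B → A → B) → B → B → A → C) → (B → A → B) → B → B → A → C
ordered: ✗ — uses contraction: x ×2; needs weakening: w, y unused
linear: ✗ — uses contraction: x ×2; needs weakening: w, y unused
affine: ✗ — uses contraction: x ×2
relevant: ✗ — needs weakening: w, y unused
unrestricted: ✓ — typability at ((B → A → B) → B → B → A → C) → (B → A → B) → B → B → A → C is all that's needed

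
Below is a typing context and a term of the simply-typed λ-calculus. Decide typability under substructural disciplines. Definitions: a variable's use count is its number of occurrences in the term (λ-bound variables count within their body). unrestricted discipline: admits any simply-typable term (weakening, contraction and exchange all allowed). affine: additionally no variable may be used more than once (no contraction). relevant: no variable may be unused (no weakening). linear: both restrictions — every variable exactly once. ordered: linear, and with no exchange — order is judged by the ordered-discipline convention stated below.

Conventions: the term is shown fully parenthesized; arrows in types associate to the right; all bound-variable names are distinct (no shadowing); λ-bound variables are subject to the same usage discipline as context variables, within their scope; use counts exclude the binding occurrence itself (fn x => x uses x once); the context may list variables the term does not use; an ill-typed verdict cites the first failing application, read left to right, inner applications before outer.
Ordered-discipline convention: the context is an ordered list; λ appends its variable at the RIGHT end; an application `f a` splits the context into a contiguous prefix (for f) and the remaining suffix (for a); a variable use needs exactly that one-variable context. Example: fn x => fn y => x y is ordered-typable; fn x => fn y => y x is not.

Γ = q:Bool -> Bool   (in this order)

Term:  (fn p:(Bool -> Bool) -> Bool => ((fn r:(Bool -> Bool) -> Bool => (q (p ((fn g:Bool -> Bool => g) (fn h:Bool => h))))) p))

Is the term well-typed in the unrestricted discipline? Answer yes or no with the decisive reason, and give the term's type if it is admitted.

yes — type-checks (((Bool -> Bool) -> Bool) -> Bool) and nothing is barred; term : ((Bool -> Bool) -> Bool) -> Bool
use counts: q=1; p (λ-bound)=2; r (λ-bound)=0; g (λ-bound)=1; h (λ-bound)=1
order of uses: q, p, g, h, p
typing: the term checks, with type ((Bool -> Bool) -> Bool) -> Bool
across the five disciplines: ordered ✗ · linear ✗ · affine ✗ · relevant ✗ · unrestricted ✓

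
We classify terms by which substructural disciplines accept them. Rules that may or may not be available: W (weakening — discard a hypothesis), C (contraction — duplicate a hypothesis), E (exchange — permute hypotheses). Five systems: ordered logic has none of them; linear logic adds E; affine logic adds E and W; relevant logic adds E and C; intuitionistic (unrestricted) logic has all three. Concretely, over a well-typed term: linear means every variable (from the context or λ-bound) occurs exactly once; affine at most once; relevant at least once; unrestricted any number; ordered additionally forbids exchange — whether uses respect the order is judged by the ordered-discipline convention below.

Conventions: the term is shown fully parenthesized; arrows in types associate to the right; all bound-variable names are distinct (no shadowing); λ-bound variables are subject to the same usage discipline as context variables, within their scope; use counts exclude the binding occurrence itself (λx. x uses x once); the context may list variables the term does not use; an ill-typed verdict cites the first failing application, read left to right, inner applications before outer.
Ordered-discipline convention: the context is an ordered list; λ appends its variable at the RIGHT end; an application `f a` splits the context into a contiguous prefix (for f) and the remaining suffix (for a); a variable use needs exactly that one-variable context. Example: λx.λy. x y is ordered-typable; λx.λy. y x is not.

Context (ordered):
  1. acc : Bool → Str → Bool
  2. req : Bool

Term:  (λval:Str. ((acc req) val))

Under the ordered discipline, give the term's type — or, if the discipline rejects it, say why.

term : Str → Bool
use counts: acc ×1, req ×1, val (bound) ×1
left-to-right use order: acc, req, val
typing: the term checks, with type Str → Bool
per-discipline verdicts: ordered ✓; linear ✓; affine ✓; relevant ✓; unrestricted ✓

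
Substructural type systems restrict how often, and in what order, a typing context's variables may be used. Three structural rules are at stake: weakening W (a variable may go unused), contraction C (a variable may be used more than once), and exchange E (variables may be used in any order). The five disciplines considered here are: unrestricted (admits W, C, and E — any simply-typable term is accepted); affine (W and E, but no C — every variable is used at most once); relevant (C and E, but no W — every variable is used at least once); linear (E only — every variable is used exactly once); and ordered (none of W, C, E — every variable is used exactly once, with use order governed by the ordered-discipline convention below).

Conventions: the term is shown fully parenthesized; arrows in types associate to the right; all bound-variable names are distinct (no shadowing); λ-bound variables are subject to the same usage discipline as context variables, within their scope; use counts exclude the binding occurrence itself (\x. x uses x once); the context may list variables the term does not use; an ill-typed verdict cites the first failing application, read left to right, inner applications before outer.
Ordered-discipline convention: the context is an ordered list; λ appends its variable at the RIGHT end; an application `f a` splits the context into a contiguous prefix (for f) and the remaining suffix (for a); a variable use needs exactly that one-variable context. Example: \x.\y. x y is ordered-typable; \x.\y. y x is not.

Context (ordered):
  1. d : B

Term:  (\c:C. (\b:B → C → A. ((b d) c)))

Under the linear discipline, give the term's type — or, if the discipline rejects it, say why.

term : C → (B → C → A) → A
usage: d: 1, c (bound): 1, b (bound): 1
left-to-right use order: b, d, c
typing: well-typed at C → (B → C → A) → A
across the five disciplines: ordered ✗ · linear ✓ · affine ✓ · relevant ✓ · unrestricted ✓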